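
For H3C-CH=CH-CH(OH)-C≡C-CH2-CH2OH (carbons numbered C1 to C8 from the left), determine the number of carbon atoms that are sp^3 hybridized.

4

C1: sp3 ✓
C2: sp2
C3: sp2
C4: sp3 ✓
C5: sp
C6: sp
C7: sp3 ✓
C8: sp3 ✓
C1, C4, C7, C8 → 4 sp3 carbons.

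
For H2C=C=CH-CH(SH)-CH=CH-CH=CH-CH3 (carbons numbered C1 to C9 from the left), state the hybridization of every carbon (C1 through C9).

C1 is sp2: 3 σ bonds, plus one π bond, 3 electron-density regions.
C2: 2 σ bonds, plus two π bonds — 2 electron domains, sp.
C3 has 3 σ bonds, plus one π bond: steric number 3 → sp2.
C4 — 4 σ bonds. Steric number 4, so sp3.
C5 — 3 σ bonds, plus one π bond. Steric number 3, so sp2.
C6: 3 σ bonds, plus one π bond; 3 regions of electron density → sp2.
C7 (3 σ bonds, plus one π bond) has steric number 3: sp2.
C8: 3 σ bonds, plus one π bond — 3 electron domains, sp2.
C9 — 4 σ bonds. Steric number 4, so sp3.

C1 sp2, C2 sp, C3 sp2, C4 sp3, C5 sp2, C6 sp2, C7 sp2, C8 sp2, C9 sp3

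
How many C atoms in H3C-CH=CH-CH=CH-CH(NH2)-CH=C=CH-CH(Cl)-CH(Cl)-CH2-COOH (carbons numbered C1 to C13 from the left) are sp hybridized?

1

C1: sp3
C2: sp2
C3: sp2
C4: sp2
C5: sp2
C6: sp3
C7: sp2
C8: sp ✓
C9: sp2
C10: sp3
C11: sp3
C12: sp3
C13: sp2
C8 → 1 sp carbon.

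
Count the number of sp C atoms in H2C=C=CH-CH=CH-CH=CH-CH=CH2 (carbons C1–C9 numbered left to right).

C1: sp2
C2: sp ✓
C3: sp2
C4: sp2
C5: sp2
C6: sp2
C7: sp2
C8: sp2
C9: sp2
C2 → 1 sp carbon.

1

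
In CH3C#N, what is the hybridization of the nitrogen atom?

sp

N has one σ bond and one lone pair: steric number 2 → sp.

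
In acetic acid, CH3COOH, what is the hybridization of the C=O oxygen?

The C=O oxygen (1 σ bond and 2 lone pairs, plus one π bond) has steric number 3: sp2.

sp^2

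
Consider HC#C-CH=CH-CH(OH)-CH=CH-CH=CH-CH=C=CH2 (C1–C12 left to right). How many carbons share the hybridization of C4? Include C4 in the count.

8

C4 is sp2 (one π bond).
C1: sp
C2: sp
C3: sp2 ✓
C4: sp2 ✓
C5: sp3
C6: sp2 ✓
C7: sp2 ✓
C8: sp2 ✓
C9: sp2 ✓
C10: sp2 ✓
C11: sp
C12: sp2 ✓
8 carbons are sp2.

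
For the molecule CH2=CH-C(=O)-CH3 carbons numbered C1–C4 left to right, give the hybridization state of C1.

sp2

C1 has 3 σ bonds, plus one π bond: steric number 3 → sp2.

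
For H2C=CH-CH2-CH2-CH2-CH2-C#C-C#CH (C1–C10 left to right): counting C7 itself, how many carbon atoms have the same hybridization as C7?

4

C7 is sp (two π bonds).
C1: sp2
C2: sp2
C3: sp3
C4: sp3
C5: sp3
C6: sp3
C7: sp ✓
C8: sp ✓
C9: sp ✓
C10: sp ✓
4 carbons are sp.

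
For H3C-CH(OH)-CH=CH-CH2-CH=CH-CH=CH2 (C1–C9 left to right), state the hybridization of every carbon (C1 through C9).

C1 has 4 σ bonds: steric number 4 → sp3.
C2 (4 σ bonds) has steric number 4: sp3.
C3: 3 σ bonds, plus one π bond — 3 electron domains, sp2.
C4 has 3 σ bonds, plus one π bond: steric number 3 → sp2.
C5 has 4 σ bonds: steric number 4 → sp3.
C6 — 3 σ bonds, plus one π bond. Steric number 3, so sp2.
C7 — 3 σ bonds, plus one π bond. Steric number 3, so sp2.
C8 has 3 σ bonds, plus one π bond: steric number 3 → sp2.
C9: 3 σ bonds, plus one π bond — 3 electron domains, sp2.

C1 sp3, C2 sp3, C3 sp2, C4 sp2, C5 sp3, C6 sp2, C7 sp2, C8 sp2, C9 sp2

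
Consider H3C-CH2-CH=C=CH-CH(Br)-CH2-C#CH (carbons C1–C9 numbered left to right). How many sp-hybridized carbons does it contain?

3

C1: sp3
C2: sp3
C3: sp2
C4: sp ✓
C5: sp2
C6: sp3
C7: sp3
C8: sp ✓
C9: sp ✓
C4, C8, C9 → 3 sp carbons.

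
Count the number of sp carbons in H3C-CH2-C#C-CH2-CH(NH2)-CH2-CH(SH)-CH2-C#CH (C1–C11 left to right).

4

C1: sp3
C2: sp3
C3: sp ✓
C4: sp ✓
C5: sp3
C6: sp3
C7: sp3
C8: sp3
C9: sp3
C10: sp ✓
C11: sp ✓
C3, C4, C10, C11 → 4 sp carbons.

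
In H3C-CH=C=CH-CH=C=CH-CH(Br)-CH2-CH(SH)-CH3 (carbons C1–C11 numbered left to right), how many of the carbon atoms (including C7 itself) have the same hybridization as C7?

C7 is sp2 (one π bond).
C1: sp3
C2: sp2 ✓
C3: sp
C4: sp2 ✓
C5: sp2 ✓
C6: sp
C7: sp2 ✓
C8: sp3
C9: sp3
C10: sp3
C11: sp3
4 carbons are sp2.

4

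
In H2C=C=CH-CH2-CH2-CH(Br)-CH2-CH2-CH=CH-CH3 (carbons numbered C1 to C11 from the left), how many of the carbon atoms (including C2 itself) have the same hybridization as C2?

C2 is sp (two π bonds).
C1: sp2
C2: sp ✓
C3: sp2
C4: sp3
C5: sp3
C6: sp3
C7: sp3
C8: sp3
C9: sp2
C10: sp2
C11: sp3
1 carbon is sp.

1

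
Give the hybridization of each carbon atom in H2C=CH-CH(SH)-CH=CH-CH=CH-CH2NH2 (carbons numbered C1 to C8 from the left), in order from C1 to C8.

C1 — 3 σ bonds, plus one π bond. Steric number 3, so sp2.
C2: 3 σ bonds, plus one π bond — 3 electron domains, sp2.
C3 carries 4 σ bonds, giving a steric number of 4, so it is sp3.
C4: 3 σ bonds, plus one π bond — 3 electron domains, sp2.
C5: 3 σ bonds, plus one π bond — 3 electron domains, sp2.
C6 is sp2: 3 σ bonds, plus one π bond, 3 electron-density regions.
C7 carries 3 σ bonds, plus one π bond, giving a steric number of 3, so it is sp2.
C8 has 4 σ bonds: steric number 4 → sp3.

C1 sp2, C2 sp2, C3 sp3, C4 sp2, C5 sp2, C6 sp2, C7 sp2, C8 sp3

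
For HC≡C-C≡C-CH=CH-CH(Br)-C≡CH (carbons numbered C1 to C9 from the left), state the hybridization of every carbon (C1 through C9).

C1 sp, C2 sp, C3 sp, C4 sp, C5 sp2, C6 sp2, C7 sp3, C8 sp, C9 sp

C1 has 2 σ bonds, plus two π bonds: steric number 2 → sp.
C2 has 2 σ bonds, plus two π bonds: steric number 2 → sp.
C3: 2 σ bonds, plus two π bonds; 2 regions of electron density → sp.
C4: 2 σ bonds, plus two π bonds — 2 electron domains, sp.
C5: 3 σ bonds, plus one π bond; 3 regions of electron density → sp2.
C6: 3 σ bonds, plus one π bond; 3 regions of electron density → sp2.
C7 has 4 σ bonds: steric number 4 → sp3.
C8 has 2 σ bonds, plus two π bonds: steric number 2 → sp.
C9 — 2 σ bonds, plus two π bonds. Steric number 2, so sp.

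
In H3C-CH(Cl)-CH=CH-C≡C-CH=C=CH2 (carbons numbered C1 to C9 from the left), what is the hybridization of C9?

C9 carries 3 σ bonds, plus one π bond, giving a steric number of 3, so it is sp2.

sp^2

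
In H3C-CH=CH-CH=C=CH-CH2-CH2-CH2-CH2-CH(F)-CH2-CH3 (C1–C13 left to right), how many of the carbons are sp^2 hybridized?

4

C1: sp3
C2: sp2 ✓
C3: sp2 ✓
C4: sp2 ✓
C5: sp
C6: sp2 ✓
C7: sp3
C8: sp3
C9: sp3
C10: sp3
C11: sp3
C12: sp3
C13: sp3
C2, C3, C4, C6 → 4 sp2 carbons.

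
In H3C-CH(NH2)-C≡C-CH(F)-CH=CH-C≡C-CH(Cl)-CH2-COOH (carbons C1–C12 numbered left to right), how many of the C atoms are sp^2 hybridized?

C1: sp3
C2: sp3
C3: sp
C4: sp
C5: sp3
C6: sp2 ✓
C7: sp2 ✓
C8: sp
C9: sp
C10: sp3
C11: sp3
C12: sp2 ✓
C6, C7, C12 → 3 sp2 carbons.

3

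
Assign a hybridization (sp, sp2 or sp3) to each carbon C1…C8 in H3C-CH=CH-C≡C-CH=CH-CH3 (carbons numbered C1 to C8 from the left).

C1 sp3, C2 sp2, C3 sp2, C4 sp, C5 sp, C6 sp2, C7 sp2, C8 sp3

C1 (4 σ bonds) has steric number 4: sp3.
C2 has 3 σ bonds, plus one π bond: steric number 3 → sp2.
C3 — 3 σ bonds, plus one π bond. Steric number 3, so sp2.
C4 (2 σ bonds, plus two π bonds) has steric number 2: sp.
C5 has 2 σ bonds, plus two π bonds: steric number 2 → sp.
C6 has 3 σ bonds, plus one π bond: steric number 3 → sp2.
C7 carries 3 σ bonds, plus one π bond, giving a steric number of 3, so it is sp2.
C8 — 4 σ bonds. Steric number 4, so sp3.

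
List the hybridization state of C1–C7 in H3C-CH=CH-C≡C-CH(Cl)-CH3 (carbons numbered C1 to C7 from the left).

C1 sp3, C2 sp2, C3 sp2, C4 sp, C5 sp, C6 sp3, C7 sp3

C1 has 4 σ bonds: steric number 4 → sp3.
C2 carries 3 σ bonds, plus one π bond, giving a steric number of 3, so it is sp2.
C3: 3 σ bonds, plus one π bond; 3 regions of electron density → sp2.
C4 has 2 σ bonds, plus two π bonds: steric number 2 → sp.
C5 — 2 σ bonds, plus two π bonds. Steric number 2, so sp.
C6 has 4 σ bonds: steric number 4 → sp3.
C7 carries 4 σ bonds, giving a steric number of 4, so it is sp3.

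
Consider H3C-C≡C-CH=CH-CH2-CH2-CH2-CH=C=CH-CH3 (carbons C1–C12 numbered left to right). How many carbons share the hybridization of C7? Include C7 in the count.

5

C7 is sp3 (only σ bonds).
C1: sp3 ✓
C2: sp
C3: sp
C4: sp2
C5: sp2
C6: sp3 ✓
C7: sp3 ✓
C8: sp3 ✓
C9: sp2
C10: sp
C11: sp2
C12: sp3 ✓
5 carbons are sp3.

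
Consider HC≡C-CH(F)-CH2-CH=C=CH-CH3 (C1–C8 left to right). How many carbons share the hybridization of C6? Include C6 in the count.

3

C6 is sp (two π bonds).
C1: sp ✓
C2: sp ✓
C3: sp3
C4: sp3
C5: sp2
C6: sp ✓
C7: sp2
C8: sp3
3 carbons are sp.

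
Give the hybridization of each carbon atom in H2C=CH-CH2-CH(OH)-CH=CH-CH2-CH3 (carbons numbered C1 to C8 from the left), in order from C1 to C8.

C1 is sp2: 3 σ bonds, plus one π bond, 3 electron-density regions.
C2 carries 3 σ bonds, plus one π bond, giving a steric number of 3, so it is sp2.
C3: 4 σ bonds; 4 regions of electron density → sp3.
C4 — 4 σ bonds. Steric number 4, so sp3.
C5: 3 σ bonds, plus one π bond; 3 regions of electron density → sp2.
C6 — 3 σ bonds, plus one π bond. Steric number 3, so sp2.
C7 has 4 σ bonds: steric number 4 → sp3.
C8 — 4 σ bonds. Steric number 4, so sp3.

C1 sp2, C2 sp2, C3 sp3, C4 sp3, C5 sp2, C6 sp2, C7 sp3, C8 sp3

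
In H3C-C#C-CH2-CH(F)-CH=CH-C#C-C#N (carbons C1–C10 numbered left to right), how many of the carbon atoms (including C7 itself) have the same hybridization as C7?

2

C7 is sp2 (one π bond).
C1: sp3
C2: sp
C3: sp
C4: sp3
C5: sp3
C6: sp2 ✓
C7: sp2 ✓
C8: sp
C9: sp
C10: sp
2 carbons are sp2.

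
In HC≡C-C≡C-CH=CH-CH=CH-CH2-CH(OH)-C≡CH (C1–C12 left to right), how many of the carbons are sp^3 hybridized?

C1: sp
C2: sp
C3: sp
C4: sp
C5: sp2
C6: sp2
C7: sp2
C8: sp2
C9: sp3 ✓
C10: sp3 ✓
C11: sp
C12: sp
C9, C10 → 2 sp3 carbons.

2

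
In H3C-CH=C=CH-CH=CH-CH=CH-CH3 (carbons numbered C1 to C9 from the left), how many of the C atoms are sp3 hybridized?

2

C1: sp3 ✓
C2: sp2
C3: sp
C4: sp2
C5: sp2
C6: sp2
C7: sp2
C8: sp2
C9: sp3 ✓
C1, C9 → 2 sp3 carbons.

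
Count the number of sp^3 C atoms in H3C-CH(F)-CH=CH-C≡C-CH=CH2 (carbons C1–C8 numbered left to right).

2

C1: sp3 ✓
C2: sp3 ✓
C3: sp2
C4: sp2
C5: sp
C6: sp
C7: sp2
C8: sp2
C1, C2 → 2 sp3 carbons.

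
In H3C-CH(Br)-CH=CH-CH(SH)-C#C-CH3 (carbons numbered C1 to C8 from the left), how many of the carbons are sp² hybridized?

2

C1: sp3
C2: sp3
C3: sp2 ✓
C4: sp2 ✓
C5: sp3
C6: sp
C7: sp
C8: sp3
C3, C4 → 2 sp2 carbons.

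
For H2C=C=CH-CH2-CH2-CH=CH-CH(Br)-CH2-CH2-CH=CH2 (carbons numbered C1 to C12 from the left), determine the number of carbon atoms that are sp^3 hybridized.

5

C1: sp2
C2: sp
C3: sp2
C4: sp3 ✓
C5: sp3 ✓
C6: sp2
C7: sp2
C8: sp3 ✓
C9: sp3 ✓
C10: sp3 ✓
C11: sp2
C12: sp2
C4, C5, C8, C9, C10 → 5 sp3 carbons.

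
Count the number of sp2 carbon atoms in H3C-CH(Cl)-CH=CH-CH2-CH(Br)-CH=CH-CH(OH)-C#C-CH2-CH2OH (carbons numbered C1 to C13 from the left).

4

C1: sp3
C2: sp3
C3: sp2 ✓
C4: sp2 ✓
C5: sp3
C6: sp3
C7: sp2 ✓
C8: sp2 ✓
C9: sp3
C10: sp
C11: sp
C12: sp3
C13: sp3
C3, C4, C7, C8 → 4 sp2 carbons.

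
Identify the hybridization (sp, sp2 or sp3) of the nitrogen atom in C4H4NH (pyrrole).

sp^2

N has three σ bonds; its lone pair occupies the p orbital and is part of the aromatic π system, so N is sp2 (not the sp3 a naive steric count of 4 would give).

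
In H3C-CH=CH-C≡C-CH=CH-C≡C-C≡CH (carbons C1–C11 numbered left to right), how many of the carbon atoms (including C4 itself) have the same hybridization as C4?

6

C4 is sp (two π bonds).
C1: sp3
C2: sp2
C3: sp2
C4: sp ✓
C5: sp ✓
C6: sp2
C7: sp2
C8: sp ✓
C9: sp ✓
C10: sp ✓
C11: sp ✓
6 carbons are sp.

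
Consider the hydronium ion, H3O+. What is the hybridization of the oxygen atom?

sp3

Three σ bonds + one lone pair = steric number 4 → sp3.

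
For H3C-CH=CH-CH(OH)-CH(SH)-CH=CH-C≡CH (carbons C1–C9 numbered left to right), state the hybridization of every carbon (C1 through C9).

C1: 4 σ bonds — 4 electron domains, sp3.
C2 (3 σ bonds, plus one π bond) has steric number 3: sp2.
C3 (3 σ bonds, plus one π bond) has steric number 3: sp2.
C4: 4 σ bonds; 4 regions of electron density → sp3.
C5: 4 σ bonds — 4 electron domains, sp3.
C6: 3 σ bonds, plus one π bond; 3 regions of electron density → sp2.
C7: 3 σ bonds, plus one π bond; 3 regions of electron density → sp2.
C8 is sp: 2 σ bonds, plus two π bonds, 2 electron-density regions.
C9 carries 2 σ bonds, plus two π bonds, giving a steric number of 2, so it is sp.

C1 sp3, C2 sp2, C3 sp2, C4 sp3, C5 sp3, C6 sp2, C7 sp2, C8 sp, C9 sp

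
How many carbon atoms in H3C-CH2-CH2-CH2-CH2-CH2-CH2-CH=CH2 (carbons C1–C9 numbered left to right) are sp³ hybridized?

7

C1: sp3 ✓
C2: sp3 ✓
C3: sp3 ✓
C4: sp3 ✓
C5: sp3 ✓
C6: sp3 ✓
C7: sp3 ✓
C8: sp2
C9: sp2
C1, C2, C3, C4, C5, C6, C7 → 7 sp3 carbons.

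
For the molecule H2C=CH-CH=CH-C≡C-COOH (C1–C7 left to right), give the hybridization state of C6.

sp

C6 has 2 σ bonds, plus two π bonds: steric number 2 → sp.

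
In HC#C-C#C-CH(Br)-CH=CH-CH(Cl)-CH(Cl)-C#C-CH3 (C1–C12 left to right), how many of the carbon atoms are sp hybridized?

6

C1: sp ✓
C2: sp ✓
C3: sp ✓
C4: sp ✓
C5: sp3
C6: sp2
C7: sp2
C8: sp3
C9: sp3
C10: sp ✓
C11: sp ✓
C12: sp3
C1, C2, C3, C4, C10, C11 → 6 sp carbons.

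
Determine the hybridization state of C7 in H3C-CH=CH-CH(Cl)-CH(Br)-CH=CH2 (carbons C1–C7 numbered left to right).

sp²

C7: 3 σ bonds, plus one π bond; 3 regions of electron density → sp2.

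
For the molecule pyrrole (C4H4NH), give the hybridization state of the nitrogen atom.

N has three σ bonds; its lone pair occupies the p orbital and is part of the aromatic π system, so N is sp2 (not the sp3 a naive steric count of 4 would give).

sp²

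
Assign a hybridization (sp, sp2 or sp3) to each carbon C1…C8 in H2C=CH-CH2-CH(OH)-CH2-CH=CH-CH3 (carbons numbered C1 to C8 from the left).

C1 — 3 σ bonds, plus one π bond. Steric number 3, so sp2.
C2 (3 σ bonds, plus one π bond) has steric number 3: sp2.
C3 — 4 σ bonds. Steric number 4, so sp3.
C4 carries 4 σ bonds, giving a steric number of 4, so it is sp3.
C5 — 4 σ bonds. Steric number 4, so sp3.
C6 carries 3 σ bonds, plus one π bond, giving a steric number of 3, so it is sp2.
C7 is sp2: 3 σ bonds, plus one π bond, 3 electron-density regions.
C8 carries 4 σ bonds, giving a steric number of 4, so it is sp3.

C1 sp2, C2 sp2, C3 sp3, C4 sp3, C5 sp3, C6 sp2, C7 sp2, C8 sp3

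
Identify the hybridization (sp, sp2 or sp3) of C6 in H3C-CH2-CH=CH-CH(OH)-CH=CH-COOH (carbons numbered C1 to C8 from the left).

C6: 3 σ bonds, plus one π bond; 3 regions of electron density → sp2.

sp^2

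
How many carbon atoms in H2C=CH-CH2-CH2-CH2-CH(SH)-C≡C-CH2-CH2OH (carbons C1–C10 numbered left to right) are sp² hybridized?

C1: sp2 ✓
C2: sp2 ✓
C3: sp3
C4: sp3
C5: sp3
C6: sp3
C7: sp
C8: sp
C9: sp3
C10: sp3
C1, C2 → 2 sp2 carbons.

2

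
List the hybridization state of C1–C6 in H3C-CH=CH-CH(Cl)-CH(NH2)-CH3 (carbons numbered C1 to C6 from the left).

C1 sp3, C2 sp2, C3 sp2, C4 sp3, C5 sp3, C6 sp3

C1: 4 σ bonds; 4 regions of electron density → sp3.
C2 is sp2: 3 σ bonds, plus one π bond, 3 electron-density regions.
C3: 3 σ bonds, plus one π bond — 3 electron domains, sp2.
C4 — 4 σ bonds. Steric number 4, so sp3.
C5: 4 σ bonds; 4 regions of electron density → sp3.
C6: 4 σ bonds — 4 electron domains, sp3.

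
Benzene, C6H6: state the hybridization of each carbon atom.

sp²

Every ring carbon has three σ bonds and contributes one p electron to the aromatic π system.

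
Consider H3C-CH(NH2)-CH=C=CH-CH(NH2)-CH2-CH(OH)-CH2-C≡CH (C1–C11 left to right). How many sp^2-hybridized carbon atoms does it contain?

2

C1: sp3
C2: sp3
C3: sp2 ✓
C4: sp
C5: sp2 ✓
C6: sp3
C7: sp3
C8: sp3
C9: sp3
C10: sp
C11: sp
C3, C5 → 2 sp2 carbons.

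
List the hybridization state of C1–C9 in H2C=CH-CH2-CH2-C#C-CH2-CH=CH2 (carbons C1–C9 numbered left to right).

C1 sp2, C2 sp2, C3 sp3, C4 sp3, C5 sp, C6 sp, C7 sp3, C8 sp2, C9 sp2

C1: 3 σ bonds, plus one π bond; 3 regions of electron density → sp2.
C2 is sp2: 3 σ bonds, plus one π bond, 3 electron-density regions.
C3 — 4 σ bonds. Steric number 4, so sp3.
C4 carries 4 σ bonds, giving a steric number of 4, so it is sp3.
C5 — 2 σ bonds, plus two π bonds. Steric number 2, so sp.
C6 has 2 σ bonds, plus two π bonds: steric number 2 → sp.
C7 (4 σ bonds) has steric number 4: sp3.
C8 has 3 σ bonds, plus one π bond: steric number 3 → sp2.
C9 (3 σ bonds, plus one π bond) has steric number 3: sp2.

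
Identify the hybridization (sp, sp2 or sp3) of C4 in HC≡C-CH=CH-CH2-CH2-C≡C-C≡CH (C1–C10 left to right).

sp^2

C4 (3 σ bonds, plus one π bond) has steric number 3: sp2.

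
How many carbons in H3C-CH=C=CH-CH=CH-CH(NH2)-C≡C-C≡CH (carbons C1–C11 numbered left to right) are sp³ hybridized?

2

C1: sp3 ✓
C2: sp2
C3: sp
C4: sp2
C5: sp2
C6: sp2
C7: sp3 ✓
C8: sp
C9: sp
C10: sp
C11: sp
C1, C7 → 2 sp3 carbons.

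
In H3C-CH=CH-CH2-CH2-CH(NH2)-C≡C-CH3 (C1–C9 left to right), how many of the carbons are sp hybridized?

2

C1: sp3
C2: sp2
C3: sp2
C4: sp3
C5: sp3
C6: sp3
C7: sp ✓
C8: sp ✓
C9: sp3
C7, C8 → 2 sp carbons.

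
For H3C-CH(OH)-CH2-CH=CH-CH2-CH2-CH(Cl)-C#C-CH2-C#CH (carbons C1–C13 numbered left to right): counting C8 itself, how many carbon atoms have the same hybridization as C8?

7

C8 is sp3 (only σ bonds).
C1: sp3 ✓
C2: sp3 ✓
C3: sp3 ✓
C4: sp2
C5: sp2
C6: sp3 ✓
C7: sp3 ✓
C8: sp3 ✓
C9: sp
C10: sp
C11: sp3 ✓
C12: sp
C13: sp
7 carbons are sp3.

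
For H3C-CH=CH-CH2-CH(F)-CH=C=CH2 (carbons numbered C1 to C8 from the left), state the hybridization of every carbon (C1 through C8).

C1 sp3, C2 sp2, C3 sp2, C4 sp3, C5 sp3, C6 sp2, C7 sp, C8 sp2

C1: 4 σ bonds — 4 electron domains, sp3.
C2 is sp2: 3 σ bonds, plus one π bond, 3 electron-density regions.
C3 (3 σ bonds, plus one π bond) has steric number 3: sp2.
C4: 4 σ bonds — 4 electron domains, sp3.
C5 — 4 σ bonds. Steric number 4, so sp3.
C6 — 3 σ bonds, plus one π bond. Steric number 3, so sp2.
C7: 2 σ bonds, plus two π bonds — 2 electron domains, sp.
C8 has 3 σ bonds, plus one π bond: steric number 3 → sp2.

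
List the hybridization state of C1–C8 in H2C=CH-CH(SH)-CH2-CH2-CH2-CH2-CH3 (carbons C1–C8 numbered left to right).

C1 sp2, C2 sp2, C3 sp3, C4 sp3, C5 sp3, C6 sp3, C7 sp3, C8 sp3

C1 carries 3 σ bonds, plus one π bond, giving a steric number of 3, so it is sp2.
C2 carries 3 σ bonds, plus one π bond, giving a steric number of 3, so it is sp2.
C3 has 4 σ bonds: steric number 4 → sp3.
C4 carries 4 σ bonds, giving a steric number of 4, so it is sp3.
C5 has 4 σ bonds: steric number 4 → sp3.
C6 is sp3: 4 σ bonds, 4 electron-density regions.
C7: 4 σ bonds; 4 regions of electron density → sp3.
C8: 4 σ bonds; 4 regions of electron density → sp3.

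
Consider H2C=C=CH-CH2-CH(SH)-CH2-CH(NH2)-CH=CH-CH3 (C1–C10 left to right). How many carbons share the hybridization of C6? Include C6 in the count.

5

C6 is sp3 (only σ bonds).
C1: sp2
C2: sp
C3: sp2
C4: sp3 ✓
C5: sp3 ✓
C6: sp3 ✓
C7: sp3 ✓
C8: sp2
C9: sp2
C10: sp3 ✓
5 carbons are sp3.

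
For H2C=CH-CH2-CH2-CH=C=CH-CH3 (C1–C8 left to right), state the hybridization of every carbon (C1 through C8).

C1 (3 σ bonds, plus one π bond) has steric number 3: sp2.
C2 has 3 σ bonds, plus one π bond: steric number 3 → sp2.
C3 is sp3: 4 σ bonds, 4 electron-density regions.
C4 (4 σ bonds) has steric number 4: sp3.
C5: 3 σ bonds, plus one π bond — 3 electron domains, sp2.
C6 is sp: 2 σ bonds, plus two π bonds, 2 electron-density regions.
C7 (3 σ bonds, plus one π bond) has steric number 3: sp2.
C8: 4 σ bonds — 4 electron domains, sp3.

C1 sp2, C2 sp2, C3 sp3, C4 sp3, C5 sp2, C6 sp, C7 sp2, C8 sp3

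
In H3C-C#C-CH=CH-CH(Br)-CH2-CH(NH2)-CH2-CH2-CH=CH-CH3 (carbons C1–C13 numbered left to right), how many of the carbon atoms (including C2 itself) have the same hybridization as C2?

C2 is sp (two π bonds).
C1: sp3
C2: sp ✓
C3: sp ✓
C4: sp2
C5: sp2
C6: sp3
C7: sp3
C8: sp3
C9: sp3
C10: sp3
C11: sp2
C12: sp2
C13: sp3
2 carbons are sp.

2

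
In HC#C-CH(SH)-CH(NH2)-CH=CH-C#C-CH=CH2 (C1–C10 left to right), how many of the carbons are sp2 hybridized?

C1: sp
C2: sp
C3: sp3
C4: sp3
C5: sp2 ✓
C6: sp2 ✓
C7: sp
C8: sp
C9: sp2 ✓
C10: sp2 ✓
C5, C6, C9, C10 → 4 sp2 carbons.

4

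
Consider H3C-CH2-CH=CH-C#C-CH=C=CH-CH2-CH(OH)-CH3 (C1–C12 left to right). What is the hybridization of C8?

C8 — 2 σ bonds, plus two π bonds. Steric number 2, so sp.

sp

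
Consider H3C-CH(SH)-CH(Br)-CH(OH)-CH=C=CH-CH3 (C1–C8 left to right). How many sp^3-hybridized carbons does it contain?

5

C1: sp3 ✓
C2: sp3 ✓
C3: sp3 ✓
C4: sp3 ✓
C5: sp2
C6: sp
C7: sp2
C8: sp3 ✓
C1, C2, C3, C4, C8 → 5 sp3 carbons.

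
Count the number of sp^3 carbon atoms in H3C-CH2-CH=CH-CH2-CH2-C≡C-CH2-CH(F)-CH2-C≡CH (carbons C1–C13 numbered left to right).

7

C1: sp3 ✓
C2: sp3 ✓
C3: sp2
C4: sp2
C5: sp3 ✓
C6: sp3 ✓
C7: sp
C8: sp
C9: sp3 ✓
C10: sp3 ✓
C11: sp3 ✓
C12: sp
C13: sp
C1, C2, C5, C6, C9, C10, C11 → 7 sp3 carbons.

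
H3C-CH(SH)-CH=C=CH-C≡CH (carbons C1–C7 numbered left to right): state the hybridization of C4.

sp

C4: 2 σ bonds, plus two π bonds; 2 regions of electron density → sp.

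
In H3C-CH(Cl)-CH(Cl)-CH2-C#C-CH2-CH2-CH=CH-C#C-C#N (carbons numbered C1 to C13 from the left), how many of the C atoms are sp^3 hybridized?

6

C1: sp3 ✓
C2: sp3 ✓
C3: sp3 ✓
C4: sp3 ✓
C5: sp
C6: sp
C7: sp3 ✓
C8: sp3 ✓
C9: sp2
C10: sp2
C11: sp
C12: sp
C13: sp
C1, C2, C3, C4, C7, C8 → 6 sp3 carbons.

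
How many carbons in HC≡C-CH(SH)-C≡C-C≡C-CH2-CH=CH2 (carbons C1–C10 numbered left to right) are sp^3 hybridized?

2

C1: sp
C2: sp
C3: sp3 ✓
C4: sp
C5: sp
C6: sp
C7: sp
C8: sp3 ✓
C9: sp2
C10: sp2
C3, C8 → 2 sp3 carbons.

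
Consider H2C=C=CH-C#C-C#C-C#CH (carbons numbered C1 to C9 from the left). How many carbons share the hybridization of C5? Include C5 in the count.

7

C5 is sp (two π bonds).
C1: sp2
C2: sp ✓
C3: sp2
C4: sp ✓
C5: sp ✓
C6: sp ✓
C7: sp ✓
C8: sp ✓
C9: sp ✓
7 carbons are sp.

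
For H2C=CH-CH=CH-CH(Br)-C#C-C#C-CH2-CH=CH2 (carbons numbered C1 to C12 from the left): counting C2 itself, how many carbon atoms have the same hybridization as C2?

C2 is sp2 (one π bond).
C1: sp2 ✓
C2: sp2 ✓
C3: sp2 ✓
C4: sp2 ✓
C5: sp3
C6: sp
C7: sp
C8: sp
C9: sp
C10: sp3
C11: sp2 ✓
C12: sp2 ✓
6 carbons are sp2.

6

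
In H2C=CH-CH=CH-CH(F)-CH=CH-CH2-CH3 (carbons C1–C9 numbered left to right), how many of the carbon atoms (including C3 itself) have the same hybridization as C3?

6

C3 is sp2 (one π bond).
C1: sp2 ✓
C2: sp2 ✓
C3: sp2 ✓
C4: sp2 ✓
C5: sp3
C6: sp2 ✓
C7: sp2 ✓
C8: sp3
C9: sp3
6 carbons are sp2.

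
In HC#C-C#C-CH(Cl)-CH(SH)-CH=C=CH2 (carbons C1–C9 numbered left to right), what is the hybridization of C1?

C1 has 2 σ bonds, plus two π bonds: steric number 2 → sp.

sp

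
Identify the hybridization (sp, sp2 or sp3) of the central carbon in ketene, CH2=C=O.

sp

The central carbon is sp: 2 σ bonds, plus two π bonds, 2 electron-density regions.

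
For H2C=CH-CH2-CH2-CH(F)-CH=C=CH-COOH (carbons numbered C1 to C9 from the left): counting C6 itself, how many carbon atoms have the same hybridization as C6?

C6 is sp2 (one π bond).
C1: sp2 ✓
C2: sp2 ✓
C3: sp3
C4: sp3
C5: sp3
C6: sp2 ✓
C7: sp
C8: sp2 ✓
C9: sp2 ✓
5 carbons are sp2.

5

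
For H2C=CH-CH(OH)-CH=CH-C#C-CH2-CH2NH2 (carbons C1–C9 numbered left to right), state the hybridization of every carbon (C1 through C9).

C1 sp2, C2 sp2, C3 sp3, C4 sp2, C5 sp2, C6 sp, C7 sp, C8 sp3, C9 sp3

C1: 3 σ bonds, plus one π bond; 3 regions of electron density → sp2.
C2 — 3 σ bonds, plus one π bond. Steric number 3, so sp2.
C3: 4 σ bonds; 4 regions of electron density → sp3.
C4 has 3 σ bonds, plus one π bond: steric number 3 → sp2.
C5 has 3 σ bonds, plus one π bond: steric number 3 → sp2.
C6 has 2 σ bonds, plus two π bonds: steric number 2 → sp.
C7: 2 σ bonds, plus two π bonds — 2 electron domains, sp.
C8: 4 σ bonds; 4 regions of electron density → sp3.
C9 — 4 σ bonds. Steric number 4, so sp3.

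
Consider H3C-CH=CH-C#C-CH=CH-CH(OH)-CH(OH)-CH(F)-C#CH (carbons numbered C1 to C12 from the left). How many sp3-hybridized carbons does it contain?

4

C1: sp3 ✓
C2: sp2
C3: sp2
C4: sp
C5: sp
C6: sp2
C7: sp2
C8: sp3 ✓
C9: sp3 ✓
C10: sp3 ✓
C11: sp
C12: sp
C1, C8, C9, C10 → 4 sp3 carbons.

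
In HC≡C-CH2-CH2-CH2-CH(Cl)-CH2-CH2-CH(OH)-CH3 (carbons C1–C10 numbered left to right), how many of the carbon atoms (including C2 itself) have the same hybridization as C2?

C2 is sp (two π bonds).
C1: sp ✓
C2: sp ✓
C3: sp3
C4: sp3
C5: sp3
C6: sp3
C7: sp3
C8: sp3
C9: sp3
C10: sp3
2 carbons are sp.

2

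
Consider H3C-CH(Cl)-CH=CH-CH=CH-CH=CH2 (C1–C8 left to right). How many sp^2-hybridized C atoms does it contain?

6

C1: sp3
C2: sp3
C3: sp2 ✓
C4: sp2 ✓
C5: sp2 ✓
C6: sp2 ✓
C7: sp2 ✓
C8: sp2 ✓
C3, C4, C5, C6, C7, C8 → 6 sp2 carbons.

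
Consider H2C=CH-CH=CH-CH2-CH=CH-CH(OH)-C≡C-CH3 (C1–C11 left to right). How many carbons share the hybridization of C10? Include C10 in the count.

2

C10 is sp (two π bonds).
C1: sp2
C2: sp2
C3: sp2
C4: sp2
C5: sp3
C6: sp2
C7: sp2
C8: sp3
C9: sp ✓
C10: sp ✓
C11: sp3
2 carbons are sp.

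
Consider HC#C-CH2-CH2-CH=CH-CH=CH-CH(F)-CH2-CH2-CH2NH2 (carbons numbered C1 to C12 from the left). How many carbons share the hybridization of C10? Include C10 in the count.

C10 is sp3 (only σ bonds).
C1: sp
C2: sp
C3: sp3 ✓
C4: sp3 ✓
C5: sp2
C6: sp2
C7: sp2
C8: sp2
C9: sp3 ✓
C10: sp3 ✓
C11: sp3 ✓
C12: sp3 ✓
6 carbons are sp3.

6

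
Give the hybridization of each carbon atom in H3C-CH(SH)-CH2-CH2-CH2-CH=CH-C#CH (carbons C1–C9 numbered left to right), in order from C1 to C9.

C1 sp3, C2 sp3, C3 sp3, C4 sp3, C5 sp3, C6 sp2, C7 sp2, C8 sp, C9 sp

C1 has 4 σ bonds: steric number 4 → sp3.
C2: 4 σ bonds — 4 electron domains, sp3.
C3 carries 4 σ bonds, giving a steric number of 4, so it is sp3.
C4: 4 σ bonds; 4 regions of electron density → sp3.
C5 is sp3: 4 σ bonds, 4 electron-density regions.
C6 is sp2: 3 σ bonds, plus one π bond, 3 electron-density regions.
C7 — 3 σ bonds, plus one π bond. Steric number 3, so sp2.
C8 is sp: 2 σ bonds, plus two π bonds, 2 electron-density regions.
C9: 2 σ bonds, plus two π bonds; 2 regions of electron density → sp.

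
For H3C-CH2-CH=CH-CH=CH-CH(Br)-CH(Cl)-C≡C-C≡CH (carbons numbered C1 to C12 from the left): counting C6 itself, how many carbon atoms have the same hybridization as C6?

4

C6 is sp2 (one π bond).
C1: sp3
C2: sp3
C3: sp2 ✓
C4: sp2 ✓
C5: sp2 ✓
C6: sp2 ✓
C7: sp3
C8: sp3
C9: sp
C10: sp
C11: sp
C12: sp
4 carbons are sp2.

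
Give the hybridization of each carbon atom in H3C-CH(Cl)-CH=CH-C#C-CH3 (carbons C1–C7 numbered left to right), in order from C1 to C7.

C1 is sp3: 4 σ bonds, 4 electron-density regions.
C2 carries 4 σ bonds, giving a steric number of 4, so it is sp3.
C3 has 3 σ bonds, plus one π bond: steric number 3 → sp2.
C4 has 3 σ bonds, plus one π bond: steric number 3 → sp2.
C5 (2 σ bonds, plus two π bonds) has steric number 2: sp.
C6 has 2 σ bonds, plus two π bonds: steric number 2 → sp.
C7 — 4 σ bonds. Steric number 4, so sp3.

C1 sp3, C2 sp3, C3 sp2, C4 sp2, C5 sp, C6 sp, C7 sp3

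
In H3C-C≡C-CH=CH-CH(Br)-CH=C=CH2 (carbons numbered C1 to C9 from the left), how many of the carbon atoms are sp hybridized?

3

C1: sp3
C2: sp ✓
C3: sp ✓
C4: sp2
C5: sp2
C6: sp3
C7: sp2
C8: sp ✓
C9: sp2
C2, C3, C8 → 3 sp carbons.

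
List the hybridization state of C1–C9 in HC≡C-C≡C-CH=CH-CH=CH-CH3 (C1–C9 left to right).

C1 sp, C2 sp, C3 sp, C4 sp, C5 sp2, C6 sp2, C7 sp2, C8 sp2, C9 sp3

C1 (2 σ bonds, plus two π bonds) has steric number 2: sp.
C2: 2 σ bonds, plus two π bonds; 2 regions of electron density → sp.
C3 carries 2 σ bonds, plus two π bonds, giving a steric number of 2, so it is sp.
C4 — 2 σ bonds, plus two π bonds. Steric number 2, so sp.
C5: 3 σ bonds, plus one π bond; 3 regions of electron density → sp2.
C6 is sp2: 3 σ bonds, plus one π bond, 3 electron-density regions.
C7 carries 3 σ bonds, plus one π bond, giving a steric number of 3, so it is sp2.
C8 (3 σ bonds, plus one π bond) has steric number 3: sp2.
C9 (4 σ bonds) has steric number 4: sp3.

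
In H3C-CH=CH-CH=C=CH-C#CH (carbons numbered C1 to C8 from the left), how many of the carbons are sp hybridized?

C1: sp3
C2: sp2
C3: sp2
C4: sp2
C5: sp ✓
C6: sp2
C7: sp ✓
C8: sp ✓
C5, C7, C8 → 3 sp carbons.

3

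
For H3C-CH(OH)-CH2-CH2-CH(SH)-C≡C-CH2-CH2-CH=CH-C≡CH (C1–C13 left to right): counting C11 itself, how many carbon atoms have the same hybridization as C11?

2

C11 is sp2 (one π bond).
C1: sp3
C2: sp3
C3: sp3
C4: sp3
C5: sp3
C6: sp
C7: sp
C8: sp3
C9: sp3
C10: sp2 ✓
C11: sp2 ✓
C12: sp
C13: sp
2 carbons are sp2.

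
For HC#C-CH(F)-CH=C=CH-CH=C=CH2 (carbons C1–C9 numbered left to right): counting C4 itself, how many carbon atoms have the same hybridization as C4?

C4 is sp2 (one π bond).
C1: sp
C2: sp
C3: sp3
C4: sp2 ✓
C5: sp
C6: sp2 ✓
C7: sp2 ✓
C8: sp
C9: sp2 ✓
4 carbons are sp2.

4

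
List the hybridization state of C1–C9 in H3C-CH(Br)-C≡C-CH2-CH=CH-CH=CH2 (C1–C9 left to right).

C1 sp3, C2 sp3, C3 sp, C4 sp, C5 sp3, C6 sp2, C7 sp2, C8 sp2, C9 sp2

C1 (4 σ bonds) has steric number 4: sp3.
C2: 4 σ bonds — 4 electron domains, sp3.
C3 (2 σ bonds, plus two π bonds) has steric number 2: sp.
C4 (2 σ bonds, plus two π bonds) has steric number 2: sp.
C5 has 4 σ bonds: steric number 4 → sp3.
C6: 3 σ bonds, plus one π bond; 3 regions of electron density → sp2.
C7 — 3 σ bonds, plus one π bond. Steric number 3, so sp2.
C8 has 3 σ bonds, plus one π bond: steric number 3 → sp2.
C9 carries 3 σ bonds, plus one π bond, giving a steric number of 3, so it is sp2.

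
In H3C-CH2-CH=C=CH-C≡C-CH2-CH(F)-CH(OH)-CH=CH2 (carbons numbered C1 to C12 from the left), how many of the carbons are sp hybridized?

3

C1: sp3
C2: sp3
C3: sp2
C4: sp ✓
C5: sp2
C6: sp ✓
C7: sp ✓
C8: sp3
C9: sp3
C10: sp3
C11: sp2
C12: sp2
C4, C6, C7 → 3 sp carbons.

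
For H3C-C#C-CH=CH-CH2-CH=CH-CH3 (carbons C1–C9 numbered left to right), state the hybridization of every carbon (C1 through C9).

C1 sp3, C2 sp, C3 sp, C4 sp2, C5 sp2, C6 sp3, C7 sp2, C8 sp2, C9 sp3

C1 (4 σ bonds) has steric number 4: sp3.
C2 — 2 σ bonds, plus two π bonds. Steric number 2, so sp.
C3 is sp: 2 σ bonds, plus two π bonds, 2 electron-density regions.
C4 is sp2: 3 σ bonds, plus one π bond, 3 electron-density regions.
C5 — 3 σ bonds, plus one π bond. Steric number 3, so sp2.
C6 carries 4 σ bonds, giving a steric number of 4, so it is sp3.
C7 is sp2: 3 σ bonds, plus one π bond, 3 electron-density regions.
C8 (3 σ bonds, plus one π bond) has steric number 3: sp2.
C9: 4 σ bonds; 4 regions of electron density → sp3.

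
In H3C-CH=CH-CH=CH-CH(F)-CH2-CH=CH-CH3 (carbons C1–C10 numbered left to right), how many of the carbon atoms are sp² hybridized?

C1: sp3
C2: sp2 ✓
C3: sp2 ✓
C4: sp2 ✓
C5: sp2 ✓
C6: sp3
C7: sp3
C8: sp2 ✓
C9: sp2 ✓
C10: sp3
C2, C3, C4, C5, C8, C9 → 6 sp2 carbons.

6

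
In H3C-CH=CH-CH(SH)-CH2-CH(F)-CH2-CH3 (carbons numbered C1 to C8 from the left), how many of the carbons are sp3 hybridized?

6

C1: sp3 ✓
C2: sp2
C3: sp2
C4: sp3 ✓
C5: sp3 ✓
C6: sp3 ✓
C7: sp3 ✓
C8: sp3 ✓
C1, C4, C5, C6, C7, C8 → 6 sp3 carbons.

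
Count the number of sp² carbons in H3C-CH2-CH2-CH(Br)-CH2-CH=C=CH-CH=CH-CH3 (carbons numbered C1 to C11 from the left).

4

C1: sp3
C2: sp3
C3: sp3
C4: sp3
C5: sp3
C6: sp2 ✓
C7: sp
C8: sp2 ✓
C9: sp2 ✓
C10: sp2 ✓
C11: sp3
C6, C8, C9, C10 → 4 sp2 carbons.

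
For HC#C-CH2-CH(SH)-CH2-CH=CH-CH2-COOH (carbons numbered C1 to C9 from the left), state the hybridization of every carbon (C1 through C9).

C1: 2 σ bonds, plus two π bonds — 2 electron domains, sp.
C2 is sp: 2 σ bonds, plus two π bonds, 2 electron-density regions.
C3 (4 σ bonds) has steric number 4: sp3.
C4 has 4 σ bonds: steric number 4 → sp3.
C5: 4 σ bonds — 4 electron domains, sp3.
C6: 3 σ bonds, plus one π bond — 3 electron domains, sp2.
C7 carries 3 σ bonds, plus one π bond, giving a steric number of 3, so it is sp2.
C8 — 4 σ bonds. Steric number 4, so sp3.
C9 (3 σ bonds, plus one π bond) has steric number 3: sp2.

C1 sp, C2 sp, C3 sp3, C4 sp3, C5 sp3, C6 sp2, C7 sp2, C8 sp3, C9 sp2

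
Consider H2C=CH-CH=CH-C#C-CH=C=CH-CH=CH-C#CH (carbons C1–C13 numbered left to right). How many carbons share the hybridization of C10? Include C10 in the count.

8

C10 is sp2 (one π bond).
C1: sp2 ✓
C2: sp2 ✓
C3: sp2 ✓
C4: sp2 ✓
C5: sp
C6: sp
C7: sp2 ✓
C8: sp
C9: sp2 ✓
C10: sp2 ✓
C11: sp2 ✓
C12: sp
C13: sp
8 carbons are sp2.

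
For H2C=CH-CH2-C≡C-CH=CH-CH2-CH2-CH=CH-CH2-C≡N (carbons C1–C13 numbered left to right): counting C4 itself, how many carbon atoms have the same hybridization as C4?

C4 is sp (two π bonds).
C1: sp2
C2: sp2
C3: sp3
C4: sp ✓
C5: sp ✓
C6: sp2
C7: sp2
C8: sp3
C9: sp3
C10: sp2
C11: sp2
C12: sp3
C13: sp ✓
3 carbons are sp.

3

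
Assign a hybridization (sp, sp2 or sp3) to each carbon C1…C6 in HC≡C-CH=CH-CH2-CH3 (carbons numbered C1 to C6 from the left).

C1 is sp: 2 σ bonds, plus two π bonds, 2 electron-density regions.
C2 (2 σ bonds, plus two π bonds) has steric number 2: sp.
C3: 3 σ bonds, plus one π bond — 3 electron domains, sp2.
C4: 3 σ bonds, plus one π bond — 3 electron domains, sp2.
C5 has 4 σ bonds: steric number 4 → sp3.
C6 carries 4 σ bonds, giving a steric number of 4, so it is sp3.

C1 sp, C2 sp, C3 sp2, C4 sp2, C5 sp3, C6 sp3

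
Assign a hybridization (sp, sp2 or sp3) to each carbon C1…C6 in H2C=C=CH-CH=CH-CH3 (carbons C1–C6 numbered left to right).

C1 — 3 σ bonds, plus one π bond. Steric number 3, so sp2.
C2 — 2 σ bonds, plus two π bonds. Steric number 2, so sp.
C3: 3 σ bonds, plus one π bond; 3 regions of electron density → sp2.
C4 has 3 σ bonds, plus one π bond: steric number 3 → sp2.
C5 (3 σ bonds, plus one π bond) has steric number 3: sp2.
C6 — 4 σ bonds. Steric number 4, so sp3.

C1 sp2, C2 sp, C3 sp2, C4 sp2, C5 sp2, C6 sp3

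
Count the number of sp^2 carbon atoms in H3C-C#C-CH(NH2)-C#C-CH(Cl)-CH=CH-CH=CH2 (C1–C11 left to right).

4

C1: sp3
C2: sp
C3: sp
C4: sp3
C5: sp
C6: sp
C7: sp3
C8: sp2 ✓
C9: sp2 ✓
C10: sp2 ✓
C11: sp2 ✓
C8, C9, C10, C11 → 4 sp2 carbons.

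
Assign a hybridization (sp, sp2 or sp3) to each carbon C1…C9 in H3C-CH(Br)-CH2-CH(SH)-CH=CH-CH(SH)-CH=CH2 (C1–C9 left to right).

C1 carries 4 σ bonds, giving a steric number of 4, so it is sp3.
C2 (4 σ bonds) has steric number 4: sp3.
C3 carries 4 σ bonds, giving a steric number of 4, so it is sp3.
C4 (4 σ bonds) has steric number 4: sp3.
C5: 3 σ bonds, plus one π bond; 3 regions of electron density → sp2.
C6 is sp2: 3 σ bonds, plus one π bond, 3 electron-density regions.
C7 is sp3: 4 σ bonds, 4 electron-density regions.
C8 carries 3 σ bonds, plus one π bond, giving a steric number of 3, so it is sp2.
C9 carries 3 σ bonds, plus one π bond, giving a steric number of 3, so it is sp2.

C1 sp3, C2 sp3, C3 sp3, C4 sp3, C5 sp2, C6 sp2, C7 sp3, C8 sp2, C9 sp2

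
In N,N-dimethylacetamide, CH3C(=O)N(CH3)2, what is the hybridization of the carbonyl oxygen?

sp^2

The carbonyl oxygen: 1 σ bond and 2 lone pairs, plus one π bond; 3 regions of electron density → sp2.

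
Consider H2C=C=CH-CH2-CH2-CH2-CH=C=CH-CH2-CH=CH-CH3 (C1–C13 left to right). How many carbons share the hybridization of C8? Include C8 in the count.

2

C8 is sp (two π bonds).
C1: sp2
C2: sp ✓
C3: sp2
C4: sp3
C5: sp3
C6: sp3
C7: sp2
C8: sp ✓
C9: sp2
C10: sp3
C11: sp2
C12: sp2
C13: sp3
2 carbons are sp.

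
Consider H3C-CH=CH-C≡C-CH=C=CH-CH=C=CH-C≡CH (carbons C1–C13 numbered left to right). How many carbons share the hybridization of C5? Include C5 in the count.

C5 is sp (two π bonds).
C1: sp3
C2: sp2
C3: sp2
C4: sp ✓
C5: sp ✓
C6: sp2
C7: sp ✓
C8: sp2
C9: sp2
C10: sp ✓
C11: sp2
C12: sp ✓
C13: sp ✓
6 carbons are sp.

6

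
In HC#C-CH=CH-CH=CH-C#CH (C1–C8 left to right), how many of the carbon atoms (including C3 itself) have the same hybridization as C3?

C3 is sp2 (one π bond).
C1: sp
C2: sp
C3: sp2 ✓
C4: sp2 ✓
C5: sp2 ✓
C6: sp2 ✓
C7: sp
C8: sp
4 carbons are sp2.

4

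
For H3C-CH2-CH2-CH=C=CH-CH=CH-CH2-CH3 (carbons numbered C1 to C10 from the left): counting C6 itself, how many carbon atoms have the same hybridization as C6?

4

C6 is sp2 (one π bond).
C1: sp3
C2: sp3
C3: sp3
C4: sp2 ✓
C5: sp
C6: sp2 ✓
C7: sp2 ✓
C8: sp2 ✓
C9: sp3
C10: sp3
4 carbons are sp2.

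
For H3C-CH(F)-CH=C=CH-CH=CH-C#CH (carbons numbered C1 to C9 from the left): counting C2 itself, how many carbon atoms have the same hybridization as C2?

C2 is sp3 (only σ bonds).
C1: sp3 ✓
C2: sp3 ✓
C3: sp2
C4: sp
C5: sp2
C6: sp2
C7: sp2
C8: sp
C9: sp
2 carbons are sp3.

2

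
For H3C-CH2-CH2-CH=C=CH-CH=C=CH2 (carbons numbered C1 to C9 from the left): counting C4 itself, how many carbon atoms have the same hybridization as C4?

C4 is sp2 (one π bond).
C1: sp3
C2: sp3
C3: sp3
C4: sp2 ✓
C5: sp
C6: sp2 ✓
C7: sp2 ✓
C8: sp
C9: sp2 ✓
4 carbons are sp2.

4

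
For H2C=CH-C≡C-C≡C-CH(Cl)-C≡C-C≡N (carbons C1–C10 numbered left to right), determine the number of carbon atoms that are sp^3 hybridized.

1

C1: sp2
C2: sp2
C3: sp
C4: sp
C5: sp
C6: sp
C7: sp3 ✓
C8: sp
C9: sp
C10: sp
C7 → 1 sp3 carbon.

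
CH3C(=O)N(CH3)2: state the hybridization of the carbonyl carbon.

sp2

The carbonyl carbon is sp2: 3 σ bonds, plus one π bond, 3 electron-density regions.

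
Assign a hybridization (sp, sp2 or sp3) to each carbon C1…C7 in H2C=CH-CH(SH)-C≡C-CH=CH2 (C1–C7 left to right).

C1 (3 σ bonds, plus one π bond) has steric number 3: sp2.
C2 — 3 σ bonds, plus one π bond. Steric number 3, so sp2.
C3 (4 σ bonds) has steric number 4: sp3.
C4 is sp: 2 σ bonds, plus two π bonds, 2 electron-density regions.
C5: 2 σ bonds, plus two π bonds; 2 regions of electron density → sp.
C6 has 3 σ bonds, plus one π bond: steric number 3 → sp2.
C7 (3 σ bonds, plus one π bond) has steric number 3: sp2.

C1 sp2, C2 sp2, C3 sp3, C4 sp, C5 sp, C6 sp2, C7 sp2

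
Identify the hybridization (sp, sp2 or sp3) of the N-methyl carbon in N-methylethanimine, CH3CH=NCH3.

The N-methyl carbon: 4 σ bonds; 4 regions of electron density → sp3.

sp³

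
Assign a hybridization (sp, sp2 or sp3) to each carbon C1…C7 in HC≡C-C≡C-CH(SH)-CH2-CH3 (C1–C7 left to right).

C1 (2 σ bonds, plus two π bonds) has steric number 2: sp.
C2 carries 2 σ bonds, plus two π bonds, giving a steric number of 2, so it is sp.
C3 — 2 σ bonds, plus two π bonds. Steric number 2, so sp.
C4 (2 σ bonds, plus two π bonds) has steric number 2: sp.
C5 has 4 σ bonds: steric number 4 → sp3.
C6: 4 σ bonds — 4 electron domains, sp3.
C7 — 4 σ bonds. Steric number 4, so sp3.

C1 sp, C2 sp, C3 sp, C4 sp, C5 sp3, C6 sp3, C7 sp3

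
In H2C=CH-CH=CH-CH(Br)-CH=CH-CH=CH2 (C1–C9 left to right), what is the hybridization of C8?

sp^2

C8 has 3 σ bonds, plus one π bond: steric number 3 → sp2.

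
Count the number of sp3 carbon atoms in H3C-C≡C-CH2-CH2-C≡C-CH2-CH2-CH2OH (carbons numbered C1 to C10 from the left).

6

C1: sp3 ✓
C2: sp
C3: sp
C4: sp3 ✓
C5: sp3 ✓
C6: sp
C7: sp
C8: sp3 ✓
C9: sp3 ✓
C10: sp3 ✓
C1, C4, C5, C8, C9, C10 → 6 sp3 carbons.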